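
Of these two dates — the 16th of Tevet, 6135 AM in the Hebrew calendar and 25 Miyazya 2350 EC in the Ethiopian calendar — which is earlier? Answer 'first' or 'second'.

Converting both to JDN: 2588500 vs 2582427; the smaller is the second.

second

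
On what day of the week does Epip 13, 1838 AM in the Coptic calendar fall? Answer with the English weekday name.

Tuesday

This is JDN 2496306 (21 July 2122 Gregorian).
2496306 ≡ 1 (mod 7); counting from Monday = 0 gives Tuesday.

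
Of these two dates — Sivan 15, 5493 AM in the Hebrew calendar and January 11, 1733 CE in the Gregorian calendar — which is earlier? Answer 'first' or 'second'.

The two dates have Julian Day Numbers 2354174 and 2354036 respectively.
Since 2354036 < 2354174, the second date comes first.

second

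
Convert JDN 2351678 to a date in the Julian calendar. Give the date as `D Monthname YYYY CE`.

18 July 1726 CE

JDN 2351678 is 29 July 1726 in the Gregorian calendar.
In the Julian calendar that day is 18 July 1726 CE.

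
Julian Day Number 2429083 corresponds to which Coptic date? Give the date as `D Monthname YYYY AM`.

26 Paoni 1654 AM

The Gregorian equivalent of JDN 2429083 is 3 July 1938.
In the Coptic calendar that day is 26 Paoni 1654 AM.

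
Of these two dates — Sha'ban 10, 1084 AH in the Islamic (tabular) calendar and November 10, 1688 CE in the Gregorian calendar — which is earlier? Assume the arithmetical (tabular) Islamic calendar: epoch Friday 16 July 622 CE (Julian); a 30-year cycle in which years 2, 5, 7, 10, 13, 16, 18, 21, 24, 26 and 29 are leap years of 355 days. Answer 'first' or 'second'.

first

Converting both to JDN: 2332435 vs 2337904; the smaller is the first.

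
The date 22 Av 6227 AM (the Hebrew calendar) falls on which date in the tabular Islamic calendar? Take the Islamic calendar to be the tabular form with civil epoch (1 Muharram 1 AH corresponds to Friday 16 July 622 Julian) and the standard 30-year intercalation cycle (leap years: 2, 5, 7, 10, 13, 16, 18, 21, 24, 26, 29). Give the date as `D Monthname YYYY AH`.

21 Ramadan 1902 AH

Both dates share Julian Day Number 2622347; in the tabular Islamic calendar that is 21 Ramadan 1902 AH.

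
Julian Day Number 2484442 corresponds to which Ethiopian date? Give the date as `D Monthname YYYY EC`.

The Gregorian equivalent of JDN 2484442 is 25 January 2090.
In the Ethiopian calendar that day is 17 Tir 2082 EC.

17 Tir 2082 EC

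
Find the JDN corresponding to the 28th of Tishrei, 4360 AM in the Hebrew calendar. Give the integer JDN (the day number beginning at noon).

Equivalently 25 October 599 (proleptic Gregorian).
JDN 2400001 is 17 November 1858 CE (Gregorian), MJD 0; the target day is −459863 days from there, so JDN = 1940138.

1940138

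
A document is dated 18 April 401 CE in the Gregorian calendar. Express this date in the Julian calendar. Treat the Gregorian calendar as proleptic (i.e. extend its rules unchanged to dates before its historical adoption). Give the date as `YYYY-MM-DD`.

0401-04-17

For dates in this range the Gregorian date is 1 day ahead of the Julian.
18 April 401 Gregorian − 1 day → 17 April 401 Julian.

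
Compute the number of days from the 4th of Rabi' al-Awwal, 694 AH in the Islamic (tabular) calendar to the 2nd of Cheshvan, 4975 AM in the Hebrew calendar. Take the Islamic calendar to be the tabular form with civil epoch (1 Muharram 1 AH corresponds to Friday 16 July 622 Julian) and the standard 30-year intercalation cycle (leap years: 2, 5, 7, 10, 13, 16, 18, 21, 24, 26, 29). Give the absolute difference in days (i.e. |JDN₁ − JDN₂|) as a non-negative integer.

JDN of the first date = 2194078.
JDN of the second date = 2164751.
|2164751 − 2194078| = 29327.

29327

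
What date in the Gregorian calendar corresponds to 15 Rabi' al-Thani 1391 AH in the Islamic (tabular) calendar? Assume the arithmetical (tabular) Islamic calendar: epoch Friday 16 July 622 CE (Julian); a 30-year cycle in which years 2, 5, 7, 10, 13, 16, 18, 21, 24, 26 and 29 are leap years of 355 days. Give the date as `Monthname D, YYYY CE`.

Julian Day Number of the source date = 2441113.
Converting JDN 2441113 to the Gregorian calendar gives 10 June 1971 CE.

June 10, 1971 CE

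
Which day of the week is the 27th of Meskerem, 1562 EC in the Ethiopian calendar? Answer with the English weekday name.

Saturday

In the proleptic Gregorian calendar this is 4 October 1569 (JDN 2294402).
Since JDN mod 7 = 5 (0 = Monday), the day is Saturday.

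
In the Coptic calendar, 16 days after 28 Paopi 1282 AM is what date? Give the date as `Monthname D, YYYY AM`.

Counting 16 days forward from JDN 2292972 reaches JDN 2292988, which is Hathor 14, 1282 AM.

Hathor 14, 1282 AM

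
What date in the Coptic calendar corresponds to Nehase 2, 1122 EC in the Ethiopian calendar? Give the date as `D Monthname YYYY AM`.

2 Mesori 846 AM

Both dates share Julian Day Number 2133997; in the Coptic calendar that is 2 Mesori 846 AM.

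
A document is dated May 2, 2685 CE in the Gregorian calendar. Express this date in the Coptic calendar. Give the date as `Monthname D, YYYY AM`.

Parmouti 19, 2401 AM

Both dates share Julian Day Number 2701858; in the Coptic calendar that is 19 Parmouti 2401 AM.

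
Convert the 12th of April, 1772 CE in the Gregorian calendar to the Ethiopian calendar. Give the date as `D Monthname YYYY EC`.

6 Miyazya 1764 EC

Julian Day Number of the source date = 2368372.
Converting JDN 2368372 to the Ethiopian calendar gives 6 Miyazya 1764 EC.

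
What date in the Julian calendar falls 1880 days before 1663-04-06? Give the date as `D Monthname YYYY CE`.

JDN of 1663-04-06 = 2328564.
2328564 − 1880 = 2326684.
JDN 2326684 in the Julian calendar is 11 February 1658 CE.

11 February 1658 CE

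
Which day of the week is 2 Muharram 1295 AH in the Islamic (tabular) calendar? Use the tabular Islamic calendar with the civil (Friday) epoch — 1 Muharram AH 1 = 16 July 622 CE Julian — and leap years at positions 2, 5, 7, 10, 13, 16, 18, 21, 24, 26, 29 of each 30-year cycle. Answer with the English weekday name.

Sunday

This is JDN 2406991 (6 January 1878 Gregorian).
2406991 ≡ 6 (mod 7); counting from Monday = 0 gives Sunday.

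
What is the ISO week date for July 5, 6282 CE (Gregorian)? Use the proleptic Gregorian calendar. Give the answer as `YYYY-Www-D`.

6282-W27-3

The weekday is Wednesday (ISO weekday 3).
That Wednesday belongs to ISO week 27 of ISO year 6282.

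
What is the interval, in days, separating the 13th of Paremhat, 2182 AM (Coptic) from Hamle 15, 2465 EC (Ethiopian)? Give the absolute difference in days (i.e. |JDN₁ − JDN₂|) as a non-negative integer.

2679

JDN of the first date = 2621832.
JDN of the second date = 2624511.
|2624511 − 2621832| = 2679.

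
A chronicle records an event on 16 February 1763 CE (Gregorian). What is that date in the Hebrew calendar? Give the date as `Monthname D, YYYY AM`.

Adar 3, 5523 AM

Both dates share Julian Day Number 2365029; in the Hebrew calendar that is 3 Adar 5523 AM.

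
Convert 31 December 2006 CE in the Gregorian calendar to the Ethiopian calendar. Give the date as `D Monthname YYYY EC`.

Both dates share Julian Day Number 2454101; in the Ethiopian calendar that is 22 Tahsas 1999 EC.

22 Tahsas 1999 EC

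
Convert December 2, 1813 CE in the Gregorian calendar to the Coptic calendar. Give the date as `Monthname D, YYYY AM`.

Both dates share Julian Day Number 2383580; in the Coptic calendar that is 24 Hathor 1530 AM.

Hathor 24, 1530 AM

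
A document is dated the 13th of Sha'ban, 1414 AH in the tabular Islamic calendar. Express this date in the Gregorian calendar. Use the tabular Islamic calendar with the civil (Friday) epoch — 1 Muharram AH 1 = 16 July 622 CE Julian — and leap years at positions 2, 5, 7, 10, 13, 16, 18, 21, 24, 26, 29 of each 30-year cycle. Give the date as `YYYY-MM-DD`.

1994-01-26

Both dates share Julian Day Number 2449379; in the Gregorian calendar that is 26 January 1994 CE.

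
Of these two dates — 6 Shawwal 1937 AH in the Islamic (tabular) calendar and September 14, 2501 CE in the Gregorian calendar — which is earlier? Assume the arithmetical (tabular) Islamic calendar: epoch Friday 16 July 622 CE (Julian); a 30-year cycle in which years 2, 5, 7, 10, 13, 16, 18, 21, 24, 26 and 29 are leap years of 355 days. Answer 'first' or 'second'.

The two dates have Julian Day Numbers 2634765 and 2634788 respectively.
Since 2634765 < 2634788, the first date comes first.

first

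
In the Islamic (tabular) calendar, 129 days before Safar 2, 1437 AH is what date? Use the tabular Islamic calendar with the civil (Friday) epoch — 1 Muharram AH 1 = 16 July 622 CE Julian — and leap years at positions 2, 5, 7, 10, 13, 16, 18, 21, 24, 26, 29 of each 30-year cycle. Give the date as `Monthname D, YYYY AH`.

Counting 129 days back from JDN 2457342 reaches JDN 2457213, which is Ramadan 22, 1436 AH.

Ramadan 22, 1436 AH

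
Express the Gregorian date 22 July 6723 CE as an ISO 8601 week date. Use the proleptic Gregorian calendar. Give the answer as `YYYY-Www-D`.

The weekday is Sunday (ISO weekday 7).
That Sunday belongs to ISO week 29 of ISO year 6723.

6723-W29-7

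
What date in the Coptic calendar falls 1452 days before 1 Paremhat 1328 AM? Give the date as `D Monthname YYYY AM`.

10 Paremhat 1324 AM

Counting 1452 days back from JDN 2309897 reaches JDN 2308445, which is 10 Paremhat 1324 AM.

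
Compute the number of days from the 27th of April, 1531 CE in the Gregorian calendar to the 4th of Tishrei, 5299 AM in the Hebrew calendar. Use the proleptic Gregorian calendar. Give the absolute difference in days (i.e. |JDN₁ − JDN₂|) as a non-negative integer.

First date → JDN 2280362; second date → JDN 2283053.
The interval is |2280362 − 2283053| = 2691 days.

2691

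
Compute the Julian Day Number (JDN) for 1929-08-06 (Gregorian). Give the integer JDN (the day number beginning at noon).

JDN 2299161 is 15 October 1582 CE (Gregorian); the target day is +126669 days from there, so JDN = 2425830.

2425830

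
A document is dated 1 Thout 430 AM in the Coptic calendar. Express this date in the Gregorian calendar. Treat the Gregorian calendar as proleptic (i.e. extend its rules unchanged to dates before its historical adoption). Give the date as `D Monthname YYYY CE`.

2 September 713 CE

Julian Day Number of the source date = 1981722.
Converting JDN 1981722 to the Gregorian calendar gives 2 September 713 CE.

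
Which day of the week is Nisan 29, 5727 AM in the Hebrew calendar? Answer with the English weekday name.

Tuesday

In the Gregorian calendar this is 9 May 1967 (JDN 2439620).
Since JDN mod 7 = 1 (0 = Monday), the day is Tuesday.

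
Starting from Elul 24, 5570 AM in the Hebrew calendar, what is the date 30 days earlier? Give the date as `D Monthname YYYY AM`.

24 Av 5570 AM

JDN of Elul 24, 5570 AM = 2382414.
2382414 − 30 = 2382384.
JDN 2382384 in the Hebrew calendar is 24 Av 5570 AM.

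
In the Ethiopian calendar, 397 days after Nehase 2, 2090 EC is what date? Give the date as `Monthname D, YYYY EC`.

Pagume 4, 2091 EC

JDN of Nehase 2, 2090 EC = 2487559.
2487559 + 397 = 2487956.
JDN 2487956 in the Ethiopian calendar is Pagume 4, 2091 EC.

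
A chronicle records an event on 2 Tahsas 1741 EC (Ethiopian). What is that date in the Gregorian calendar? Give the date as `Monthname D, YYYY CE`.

December 9, 1748 CE

Julian Day Number of the source date = 2359847.
Converting JDN 2359847 to the Gregorian calendar gives 9 December 1748 CE.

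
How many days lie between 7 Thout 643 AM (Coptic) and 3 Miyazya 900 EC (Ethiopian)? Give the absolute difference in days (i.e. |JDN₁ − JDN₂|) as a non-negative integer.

First date → JDN 2059526; second date → JDN 2052793.
The interval is |2059526 − 2052793| = 6733 days.

6733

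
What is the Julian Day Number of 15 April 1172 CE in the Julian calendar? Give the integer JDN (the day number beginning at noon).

2149236

Equivalently 22 April 1172 (proleptic Gregorian).
JDN 2299161 is 15 October 1582 CE (Gregorian); the target day is −149925 days from there, so JDN = 2149236.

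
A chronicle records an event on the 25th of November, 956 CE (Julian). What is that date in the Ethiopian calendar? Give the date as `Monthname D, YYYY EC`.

Hidar 29, 949 EC

Both dates share Julian Day Number 2070566; in the Ethiopian calendar that is 29 Hidar 949 EC.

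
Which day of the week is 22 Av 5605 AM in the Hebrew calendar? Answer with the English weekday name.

In the Gregorian calendar this is 25 August 1845 (JDN 2395169).
JDN 2395169 mod 7 = 0, and JDN 0 was a Monday, so this is a Monday.

Monday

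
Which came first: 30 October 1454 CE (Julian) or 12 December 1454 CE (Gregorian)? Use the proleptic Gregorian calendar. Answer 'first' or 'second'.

Converting both to JDN: 2252434 vs 2252468; the smaller is the first.

first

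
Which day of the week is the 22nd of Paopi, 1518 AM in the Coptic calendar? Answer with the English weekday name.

This is JDN 2379165 (31 October 1801 Gregorian).
Since JDN mod 7 = 5 (0 = Monday), the day is Saturday.

Saturday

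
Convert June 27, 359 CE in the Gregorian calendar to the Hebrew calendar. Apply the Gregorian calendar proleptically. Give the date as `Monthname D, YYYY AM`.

Julian Day Number of the source date = 1852359.
Converting JDN 1852359 to the Hebrew calendar gives 14 Tammuz 4119 AM.

Tammuz 14, 4119 AM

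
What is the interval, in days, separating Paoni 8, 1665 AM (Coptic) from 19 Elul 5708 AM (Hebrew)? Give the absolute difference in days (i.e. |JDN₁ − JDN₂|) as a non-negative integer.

JDN of the first date = 2433083.
JDN of the second date = 2432818.
|2432818 − 2433083| = 265.

265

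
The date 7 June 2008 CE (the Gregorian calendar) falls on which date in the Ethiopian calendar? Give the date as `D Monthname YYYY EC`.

Both dates share Julian Day Number 2454625; in the Ethiopian calendar that is 30 Ginbot 2000 EC.

30 Ginbot 2000 EC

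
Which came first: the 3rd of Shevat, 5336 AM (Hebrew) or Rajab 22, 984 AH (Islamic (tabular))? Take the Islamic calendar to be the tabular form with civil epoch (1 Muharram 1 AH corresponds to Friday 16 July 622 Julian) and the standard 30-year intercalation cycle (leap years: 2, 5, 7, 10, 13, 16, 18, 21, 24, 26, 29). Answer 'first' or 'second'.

The two dates have Julian Day Numbers 2296695 and 2296980 respectively.
Since 2296695 < 2296980, the first date comes first.

first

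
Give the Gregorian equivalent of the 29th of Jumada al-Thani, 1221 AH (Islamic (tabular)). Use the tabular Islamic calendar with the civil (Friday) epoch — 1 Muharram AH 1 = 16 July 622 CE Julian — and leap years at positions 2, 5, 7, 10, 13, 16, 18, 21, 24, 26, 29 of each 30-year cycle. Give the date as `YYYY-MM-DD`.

Both dates share Julian Day Number 2380943; in the Gregorian calendar that is 13 September 1806 CE.

1806-09-13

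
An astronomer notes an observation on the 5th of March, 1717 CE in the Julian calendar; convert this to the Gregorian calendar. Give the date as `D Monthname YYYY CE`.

For dates in this range the Gregorian date is 11 days ahead of the Julian.
5 March 1717 Julian + 11 days → 16 March 1717 Gregorian.

16 March 1717 CE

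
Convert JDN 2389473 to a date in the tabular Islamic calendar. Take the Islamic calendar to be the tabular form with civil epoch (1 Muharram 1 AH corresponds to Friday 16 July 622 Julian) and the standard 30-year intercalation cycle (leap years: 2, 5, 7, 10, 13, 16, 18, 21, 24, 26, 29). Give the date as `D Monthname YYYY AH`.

The Gregorian equivalent of JDN 2389473 is 20 January 1830.
In the tabular Islamic calendar that day is 25 Rajab 1245 AH.

25 Rajab 1245 AH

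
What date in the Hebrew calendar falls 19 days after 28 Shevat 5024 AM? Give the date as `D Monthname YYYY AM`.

The starting date is JDN 2182761; 2182761 + 19 = 2182780.
JDN 2182780 corresponds to 17 Adar I 5024 AM.

17 Adar I 5024 AM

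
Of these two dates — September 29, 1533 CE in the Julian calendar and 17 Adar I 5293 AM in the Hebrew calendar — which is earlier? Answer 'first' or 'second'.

First date → JDN 2281258; second date → JDN 2281029.
JDN 2281029 < JDN 2281258, so the second date is earlier.

second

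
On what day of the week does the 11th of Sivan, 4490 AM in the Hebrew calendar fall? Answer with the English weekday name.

Equivalently 6 June 730 Gregorian, JDN 1987843.
1987843 ≡ 4 (mod 7); counting from Monday = 0 gives Friday.

Friday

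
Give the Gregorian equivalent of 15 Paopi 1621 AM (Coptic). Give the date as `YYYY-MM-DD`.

Julian Day Number of the source date = 2416779.
Converting JDN 2416779 to the Gregorian calendar gives 25 October 1904 CE.

1904-10-25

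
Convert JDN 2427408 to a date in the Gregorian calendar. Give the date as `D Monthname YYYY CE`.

1 December 1933 CE

Counting from JDN 2299161 = 15 Oct 1582 gives an offset of 128247 days.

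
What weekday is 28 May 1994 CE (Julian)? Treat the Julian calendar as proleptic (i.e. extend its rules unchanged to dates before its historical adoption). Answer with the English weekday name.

Equivalently 10 June 1994 Gregorian, JDN 2449514.
2449514 ≡ 4 (mod 7); counting from Monday = 0 gives Friday.

Friday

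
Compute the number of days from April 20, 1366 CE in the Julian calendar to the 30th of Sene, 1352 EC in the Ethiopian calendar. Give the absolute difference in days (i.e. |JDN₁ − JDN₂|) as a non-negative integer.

JDN of the first date = 2220099.
JDN of the second date = 2217973.
|2217973 − 2220099| = 2126.

2126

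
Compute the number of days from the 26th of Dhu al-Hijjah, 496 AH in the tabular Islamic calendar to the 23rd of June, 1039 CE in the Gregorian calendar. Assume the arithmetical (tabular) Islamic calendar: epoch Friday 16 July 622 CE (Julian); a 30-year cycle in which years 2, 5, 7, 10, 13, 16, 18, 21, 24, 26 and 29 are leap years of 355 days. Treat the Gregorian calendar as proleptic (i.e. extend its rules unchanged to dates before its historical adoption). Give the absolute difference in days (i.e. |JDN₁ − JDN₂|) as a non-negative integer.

23481

JDN of the first date = 2124201.
JDN of the second date = 2100720.
|2100720 − 2124201| = 23481.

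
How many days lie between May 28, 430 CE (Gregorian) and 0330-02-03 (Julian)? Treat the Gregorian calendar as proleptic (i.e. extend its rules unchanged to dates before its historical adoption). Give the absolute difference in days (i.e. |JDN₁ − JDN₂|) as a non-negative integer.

First date → JDN 1878262; second date → JDN 1841624.
The interval is |1878262 − 1841624| = 36638 days.

36638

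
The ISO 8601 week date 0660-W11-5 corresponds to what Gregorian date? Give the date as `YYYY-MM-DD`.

0660-03-16

ISO week 1 of 660 is the week containing the first Thursday of 660.
Week 11, day 5 (Friday) lands on 0660-03-16.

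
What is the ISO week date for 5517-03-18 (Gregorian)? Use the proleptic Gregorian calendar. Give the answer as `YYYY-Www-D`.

The weekday is Sunday (ISO weekday 7).
That Sunday belongs to ISO week 11 of ISO year 5517.

5517-W11-7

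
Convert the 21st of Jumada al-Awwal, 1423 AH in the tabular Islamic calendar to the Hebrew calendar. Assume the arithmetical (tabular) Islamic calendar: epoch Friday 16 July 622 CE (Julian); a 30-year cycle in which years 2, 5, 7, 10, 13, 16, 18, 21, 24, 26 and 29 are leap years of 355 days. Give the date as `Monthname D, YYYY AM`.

Julian Day Number of the source date = 2452487.
Converting JDN 2452487 to the Hebrew calendar gives 22 Av 5762 AM.

Av 22, 5762 AM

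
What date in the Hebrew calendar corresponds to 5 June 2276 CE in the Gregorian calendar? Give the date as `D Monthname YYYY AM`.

23 Sivan 6036 AM

Both dates share Julian Day Number 2552508; in the Hebrew calendar that is 23 Sivan 6036 AM.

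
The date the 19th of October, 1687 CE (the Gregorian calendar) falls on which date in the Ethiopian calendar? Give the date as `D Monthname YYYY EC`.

11 Tikimt 1680 EC

Julian Day Number of the source date = 2337516.
Converting JDN 2337516 to the Ethiopian calendar gives 11 Tikimt 1680 EC.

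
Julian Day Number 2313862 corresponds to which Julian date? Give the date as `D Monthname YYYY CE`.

4 January 1623 CE

The Gregorian equivalent of JDN 2313862 is 14 January 1623.
In the Julian calendar that day is 4 January 1623 CE.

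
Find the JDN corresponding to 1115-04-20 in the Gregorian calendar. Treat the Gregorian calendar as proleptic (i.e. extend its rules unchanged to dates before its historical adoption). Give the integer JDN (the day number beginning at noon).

2128414

JDN 2299161 is 15 October 1582 CE (Gregorian); the target day is −170747 days from there, so JDN = 2128414.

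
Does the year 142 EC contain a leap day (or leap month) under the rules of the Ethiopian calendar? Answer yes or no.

no

142 mod 4 = 2; in the Ethiopian calendar a year is leap when year mod 4 = 3, so it is a common year.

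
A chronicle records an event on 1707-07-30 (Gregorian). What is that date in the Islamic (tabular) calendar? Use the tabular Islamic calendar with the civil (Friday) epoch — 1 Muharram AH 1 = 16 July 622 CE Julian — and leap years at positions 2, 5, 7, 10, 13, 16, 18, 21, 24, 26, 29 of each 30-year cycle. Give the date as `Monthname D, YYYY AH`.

Rabi' al-Thani 29, 1119 AH

Julian Day Number of the source date = 2344739.
Converting JDN 2344739 to the tabular Islamic calendar gives 29 Rabi' al-Thani 1119 AH.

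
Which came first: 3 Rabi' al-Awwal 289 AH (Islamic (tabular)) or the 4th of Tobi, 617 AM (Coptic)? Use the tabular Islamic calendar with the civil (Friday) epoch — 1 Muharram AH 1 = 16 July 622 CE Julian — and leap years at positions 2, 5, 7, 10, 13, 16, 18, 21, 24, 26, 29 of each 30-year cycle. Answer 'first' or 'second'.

Converting both to JDN: 2050559 vs 2050147; the smaller is the second.

second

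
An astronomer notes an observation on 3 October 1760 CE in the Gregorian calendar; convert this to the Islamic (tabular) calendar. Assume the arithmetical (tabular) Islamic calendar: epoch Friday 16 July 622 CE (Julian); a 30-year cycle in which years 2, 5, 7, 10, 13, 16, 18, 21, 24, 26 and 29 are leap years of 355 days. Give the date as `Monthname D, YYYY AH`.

Safar 22, 1174 AH

Both dates share Julian Day Number 2364163; in the tabular Islamic calendar that is 22 Safar 1174 AH.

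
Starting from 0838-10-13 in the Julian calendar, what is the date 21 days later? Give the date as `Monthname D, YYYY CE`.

November 3, 838 CE

JDN of 0838-10-13 = 2027423.
2027423 + 21 = 2027444.
JDN 2027444 in the Julian calendar is November 3, 838 CE.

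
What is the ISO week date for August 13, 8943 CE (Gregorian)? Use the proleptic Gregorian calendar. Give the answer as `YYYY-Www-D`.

8943-W33-2

The weekday is Tuesday (ISO weekday 2).
That Tuesday belongs to ISO week 33 of ISO year 8943.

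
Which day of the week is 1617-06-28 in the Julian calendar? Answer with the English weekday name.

This is JDN 2311846 (8 July 1617 Gregorian).
JDN 2311846 mod 7 = 5, and JDN 0 was a Monday, so this is a Saturday.

Saturday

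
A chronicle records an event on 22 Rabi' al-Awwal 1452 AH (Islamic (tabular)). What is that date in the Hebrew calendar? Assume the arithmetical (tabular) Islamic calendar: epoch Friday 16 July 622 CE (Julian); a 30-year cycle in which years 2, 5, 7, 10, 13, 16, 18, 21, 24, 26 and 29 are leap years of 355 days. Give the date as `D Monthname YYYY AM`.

The source date corresponds to 23 July 2030 in the Gregorian calendar (JDN 2462706).
That day falls on 22 Tammuz 5790 AM in the Hebrew calendar.

22 Tammuz 5790 AM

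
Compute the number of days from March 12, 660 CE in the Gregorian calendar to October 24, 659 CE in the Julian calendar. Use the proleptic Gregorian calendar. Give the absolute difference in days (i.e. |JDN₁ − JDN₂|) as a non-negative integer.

137

First date → JDN 1962191; second date → JDN 1962054.
The interval is |1962191 − 1962054| = 137 days.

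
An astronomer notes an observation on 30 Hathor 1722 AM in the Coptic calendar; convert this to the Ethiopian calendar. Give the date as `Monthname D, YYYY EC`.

Hidar 30, 1998 EC

Both dates share Julian Day Number 2453714; in the Ethiopian calendar that is 30 Hidar 1998 EC.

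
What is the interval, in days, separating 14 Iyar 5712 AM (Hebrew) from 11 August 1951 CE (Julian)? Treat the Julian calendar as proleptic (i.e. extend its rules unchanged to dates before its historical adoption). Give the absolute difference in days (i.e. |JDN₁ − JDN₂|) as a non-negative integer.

JDN of the first date = 2434142.
JDN of the second date = 2433883.
|2433883 − 2434142| = 259.

259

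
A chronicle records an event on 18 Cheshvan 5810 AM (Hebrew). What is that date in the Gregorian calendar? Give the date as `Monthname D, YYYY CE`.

Both dates share Julian Day Number 2469759; in the Gregorian calendar that is 13 November 2049 CE.

November 13, 2049 CE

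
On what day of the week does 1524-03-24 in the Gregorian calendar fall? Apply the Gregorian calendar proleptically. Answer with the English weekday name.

Monday

2277772 ≡ 0 (mod 7); counting from Monday = 0 gives Monday.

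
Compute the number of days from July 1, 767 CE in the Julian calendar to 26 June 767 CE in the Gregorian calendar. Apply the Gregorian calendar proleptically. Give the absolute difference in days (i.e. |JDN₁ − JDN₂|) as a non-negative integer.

9

JDN of the first date = 2001386.
JDN of the second date = 2001377.
|2001377 − 2001386| = 9.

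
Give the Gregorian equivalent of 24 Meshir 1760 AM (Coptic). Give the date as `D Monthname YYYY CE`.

Both dates share Julian Day Number 2467678; in the Gregorian calendar that is 3 March 2044 CE.

3 March 2044 CE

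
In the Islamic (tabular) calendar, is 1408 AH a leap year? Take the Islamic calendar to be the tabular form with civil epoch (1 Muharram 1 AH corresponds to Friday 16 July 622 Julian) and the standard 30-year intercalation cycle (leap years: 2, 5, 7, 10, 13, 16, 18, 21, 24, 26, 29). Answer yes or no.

no

Year 1408 AH is year 28 of its 30-year cycle; leap positions are 2, 5, 7, 10, 13, 16, 18, 21, 24, 26, 29, so it is a common year (354 days).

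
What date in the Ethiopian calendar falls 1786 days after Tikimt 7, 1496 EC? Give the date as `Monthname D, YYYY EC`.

JDN of Tikimt 7, 1496 EC = 2270306.
2270306 + 1786 = 2272092.
JDN 2272092 in the Ethiopian calendar is Pagume 2, 1500 EC.

Pagume 2, 1500 EC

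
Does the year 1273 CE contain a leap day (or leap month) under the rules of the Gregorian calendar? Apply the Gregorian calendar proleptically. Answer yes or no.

no

1273 is not divisible by 4, so it is a common year.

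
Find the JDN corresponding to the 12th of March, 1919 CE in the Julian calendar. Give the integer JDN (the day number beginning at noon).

Equivalently 25 March 1919 (Gregorian).
JDN 2400001 is 17 November 1858 CE (Gregorian), MJD 0; the target day is +22042 days from there, so JDN = 2422043.

2422043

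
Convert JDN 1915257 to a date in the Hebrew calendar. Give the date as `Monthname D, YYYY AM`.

Tishrei 11, 4292 AM

JDN 1915257 is 11 September 531 in the proleptic Gregorian calendar.
In the Hebrew calendar that day is Tishrei 11, 4292 AM.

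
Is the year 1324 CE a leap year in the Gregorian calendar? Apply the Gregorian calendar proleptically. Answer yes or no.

yes

1324 is divisible by 4 and not by 100, so it is a leap year.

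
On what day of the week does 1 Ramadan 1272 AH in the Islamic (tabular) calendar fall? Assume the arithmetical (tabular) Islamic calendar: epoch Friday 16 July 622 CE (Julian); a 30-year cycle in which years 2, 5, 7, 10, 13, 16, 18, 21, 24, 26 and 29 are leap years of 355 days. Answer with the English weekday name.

In the Gregorian calendar this is 6 May 1856 (JDN 2399076).
2399076 ≡ 1 (mod 7); counting from Monday = 0 gives Tuesday.

Tuesday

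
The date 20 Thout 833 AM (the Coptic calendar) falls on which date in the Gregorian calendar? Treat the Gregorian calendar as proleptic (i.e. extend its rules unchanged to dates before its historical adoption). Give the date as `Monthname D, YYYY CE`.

September 24, 1116 CE

Julian Day Number of the source date = 2128937.
Converting JDN 2128937 to the Gregorian calendar gives 24 September 1116 CE.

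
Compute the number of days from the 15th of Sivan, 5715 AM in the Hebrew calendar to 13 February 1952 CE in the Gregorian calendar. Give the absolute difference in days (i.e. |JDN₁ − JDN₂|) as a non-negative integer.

First date → JDN 2435264; second date → JDN 2434056.
The interval is |2435264 − 2434056| = 1208 days.

1208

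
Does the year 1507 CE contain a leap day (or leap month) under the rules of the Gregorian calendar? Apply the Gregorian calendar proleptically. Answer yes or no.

no

1507 is not divisible by 4, so it is a common year.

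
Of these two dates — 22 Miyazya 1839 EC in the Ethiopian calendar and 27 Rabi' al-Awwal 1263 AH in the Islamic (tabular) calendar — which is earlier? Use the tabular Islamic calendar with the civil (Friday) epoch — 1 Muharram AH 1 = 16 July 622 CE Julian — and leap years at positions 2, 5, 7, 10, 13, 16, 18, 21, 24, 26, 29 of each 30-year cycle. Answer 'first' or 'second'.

The two dates have Julian Day Numbers 2395781 and 2395736 respectively.
Since 2395736 < 2395781, the second date comes first.

second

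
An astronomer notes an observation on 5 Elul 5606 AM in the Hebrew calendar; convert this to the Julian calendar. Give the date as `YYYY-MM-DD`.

Both dates share Julian Day Number 2395536; in the Julian calendar that is 15 August 1846 CE.

1846-08-15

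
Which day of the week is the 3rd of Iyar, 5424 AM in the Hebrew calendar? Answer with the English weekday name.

Monday

This is JDN 2328942 (28 April 1664 Gregorian).
JDN 2328942 mod 7 = 0, and JDN 0 was a Monday, so this is a Monday.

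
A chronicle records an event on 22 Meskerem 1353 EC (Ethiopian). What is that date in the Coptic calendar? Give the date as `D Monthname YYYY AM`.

22 Thout 1077 AM

Both dates share Julian Day Number 2218060; in the Coptic calendar that is 22 Thout 1077 AM.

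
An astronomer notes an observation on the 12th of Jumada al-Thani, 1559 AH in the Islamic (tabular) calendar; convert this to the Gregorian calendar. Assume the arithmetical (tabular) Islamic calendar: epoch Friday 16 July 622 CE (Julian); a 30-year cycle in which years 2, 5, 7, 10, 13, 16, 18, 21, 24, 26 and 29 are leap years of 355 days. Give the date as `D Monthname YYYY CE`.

3 August 2134 CE

Both dates share Julian Day Number 2500702; in the Gregorian calendar that is 3 August 2134 CE.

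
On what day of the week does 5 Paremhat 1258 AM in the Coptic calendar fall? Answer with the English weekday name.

This is JDN 2284333 (11 March 1542 Gregorian).
2284333 ≡ 2 (mod 7); counting from Monday = 0 gives Wednesday.

Wednesday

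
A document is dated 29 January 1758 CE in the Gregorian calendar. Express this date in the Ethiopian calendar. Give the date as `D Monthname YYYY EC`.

23 Tir 1750 EC

Both dates share Julian Day Number 2363185; in the Ethiopian calendar that is 23 Tir 1750 EC.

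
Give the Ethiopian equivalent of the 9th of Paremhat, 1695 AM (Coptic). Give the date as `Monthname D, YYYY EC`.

The source date corresponds to 18 March 1979 in the Gregorian calendar (JDN 2443951).
That day falls on 9 Megabit 1971 EC in the Ethiopian calendar.

Megabit 9, 1971 EC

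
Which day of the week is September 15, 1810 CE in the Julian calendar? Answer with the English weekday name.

Thursday

This is JDN 2382418 (27 September 1810 Gregorian).
2382418 ≡ 3 (mod 7); counting from Monday = 0 gives Thursday.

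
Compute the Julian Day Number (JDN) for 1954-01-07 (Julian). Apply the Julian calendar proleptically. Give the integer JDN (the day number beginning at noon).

Equivalently 20 January 1954 (Gregorian).
JDN 2299161 is 15 October 1582 CE (Gregorian); the target day is +135602 days from there, so JDN = 2434763.

2434763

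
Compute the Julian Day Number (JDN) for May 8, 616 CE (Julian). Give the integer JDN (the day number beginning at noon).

1946180

In the proleptic Gregorian calendar the same day is 11 May 616.
JDN 2299161 is 15 October 1582 CE (Gregorian); the target day is −352981 days from there, so JDN = 1946180.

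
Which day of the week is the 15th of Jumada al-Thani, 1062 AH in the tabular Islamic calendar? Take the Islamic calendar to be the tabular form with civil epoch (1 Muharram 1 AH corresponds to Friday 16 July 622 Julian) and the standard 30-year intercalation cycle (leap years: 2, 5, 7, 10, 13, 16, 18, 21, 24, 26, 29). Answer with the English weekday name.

Equivalently 24 May 1652 Gregorian, JDN 2324585.
2324585 ≡ 4 (mod 7); counting from Monday = 0 gives Friday.

Friday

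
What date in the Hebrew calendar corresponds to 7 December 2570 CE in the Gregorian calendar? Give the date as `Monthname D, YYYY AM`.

Kislev 8, 6331 AM

Julian Day Number of the source date = 2660074.
Converting JDN 2660074 to the Hebrew calendar gives 8 Kislev 6331 AM.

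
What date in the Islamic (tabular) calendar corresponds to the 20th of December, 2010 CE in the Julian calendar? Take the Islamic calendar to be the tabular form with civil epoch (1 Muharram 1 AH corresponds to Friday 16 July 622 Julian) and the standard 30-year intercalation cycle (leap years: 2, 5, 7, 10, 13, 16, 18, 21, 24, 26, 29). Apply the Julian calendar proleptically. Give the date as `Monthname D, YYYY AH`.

Both dates share Julian Day Number 2455564; in the tabular Islamic calendar that is 26 Muharram 1432 AH.

Muharram 26, 1432 AH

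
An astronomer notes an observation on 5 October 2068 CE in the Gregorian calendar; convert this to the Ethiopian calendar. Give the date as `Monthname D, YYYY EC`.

Meskerem 25, 2061 EC

Julian Day Number of the source date = 2476660.
Converting JDN 2476660 to the Ethiopian calendar gives 25 Meskerem 2061 EC.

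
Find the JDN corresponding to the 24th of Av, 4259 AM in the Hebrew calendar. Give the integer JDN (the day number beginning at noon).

1903545

In the proleptic Gregorian calendar the same day is 17 August 499.
JDN 2451545 is 1 January 2000 CE (Gregorian); the target day is −548000 days from there, so JDN = 1903545.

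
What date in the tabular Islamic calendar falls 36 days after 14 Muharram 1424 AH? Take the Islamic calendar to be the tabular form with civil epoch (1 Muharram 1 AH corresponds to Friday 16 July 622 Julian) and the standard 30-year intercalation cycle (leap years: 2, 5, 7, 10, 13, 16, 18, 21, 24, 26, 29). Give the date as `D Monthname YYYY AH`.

Counting 36 days forward from JDN 2452717 reaches JDN 2452753, which is 20 Safar 1424 AH.

20 Safar 1424 AH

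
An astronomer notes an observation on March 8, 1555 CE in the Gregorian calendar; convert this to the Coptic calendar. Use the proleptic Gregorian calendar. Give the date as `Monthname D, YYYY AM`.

Both dates share Julian Day Number 2289078; in the Coptic calendar that is 2 Paremhat 1271 AM.

Paremhat 2, 1271 AM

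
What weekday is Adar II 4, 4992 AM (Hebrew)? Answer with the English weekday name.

Thursday

This is JDN 2171102 (4 March 1232 Gregorian).
JDN 2171102 mod 7 = 3, and JDN 0 was a Monday, so this is a Thursday.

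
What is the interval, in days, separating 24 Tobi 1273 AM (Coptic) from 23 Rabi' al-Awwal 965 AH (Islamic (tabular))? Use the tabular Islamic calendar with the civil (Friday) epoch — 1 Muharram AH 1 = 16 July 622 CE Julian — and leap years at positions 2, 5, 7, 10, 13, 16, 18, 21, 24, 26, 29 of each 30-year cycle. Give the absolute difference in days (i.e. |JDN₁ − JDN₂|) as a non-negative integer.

359

First date → JDN 2289771; second date → JDN 2290130.
The interval is |2289771 − 2290130| = 359 days.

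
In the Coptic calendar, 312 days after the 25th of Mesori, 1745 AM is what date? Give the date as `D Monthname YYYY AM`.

2 Epip 1746 AM

The starting date is JDN 2462380; 2462380 + 312 = 2462692.
JDN 2462692 corresponds to 2 Epip 1746 AM.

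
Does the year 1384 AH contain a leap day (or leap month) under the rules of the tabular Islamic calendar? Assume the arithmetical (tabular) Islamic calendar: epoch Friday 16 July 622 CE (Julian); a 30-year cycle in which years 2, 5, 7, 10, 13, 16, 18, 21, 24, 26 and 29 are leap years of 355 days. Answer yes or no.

no

Year 1384 AH is year 4 of its 30-year cycle; leap positions are 2, 5, 7, 10, 13, 16, 18, 21, 24, 26, 29, so it is a common year (354 days).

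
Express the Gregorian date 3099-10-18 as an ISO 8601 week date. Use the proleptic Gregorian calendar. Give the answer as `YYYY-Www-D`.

The weekday is Wednesday (ISO weekday 3).
That Wednesday belongs to ISO week 42 of ISO year 3099.

3099-W42-3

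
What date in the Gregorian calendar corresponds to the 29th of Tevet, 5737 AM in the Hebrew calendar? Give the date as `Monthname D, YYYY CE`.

Julian Day Number of the source date = 2443163.
Converting JDN 2443163 to the Gregorian calendar gives 19 January 1977 CE.

January 19, 1977 CE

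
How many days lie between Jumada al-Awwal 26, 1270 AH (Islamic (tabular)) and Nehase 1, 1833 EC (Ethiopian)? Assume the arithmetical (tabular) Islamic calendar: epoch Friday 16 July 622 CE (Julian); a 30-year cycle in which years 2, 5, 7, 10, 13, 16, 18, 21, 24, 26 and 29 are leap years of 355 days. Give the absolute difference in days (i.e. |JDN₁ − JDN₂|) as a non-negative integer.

4585

First date → JDN 2398274; second date → JDN 2393689.
The interval is |2398274 − 2393689| = 4585 days.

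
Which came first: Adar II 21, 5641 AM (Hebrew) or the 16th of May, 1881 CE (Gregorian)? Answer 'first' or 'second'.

first

The two dates have Julian Day Numbers 2408162 and 2408217 respectively.
Since 2408162 < 2408217, the first date comes first.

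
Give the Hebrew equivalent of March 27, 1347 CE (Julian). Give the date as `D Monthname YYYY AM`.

15 Nisan 5107 AM

The source date corresponds to 4 April 1347 in the proleptic Gregorian calendar (JDN 2213135).
That day falls on 15 Nisan 5107 AM in the Hebrew calendar.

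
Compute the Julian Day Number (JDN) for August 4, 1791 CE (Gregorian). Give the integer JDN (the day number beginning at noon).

2375425

JDN 2400001 is 17 November 1858 CE (Gregorian), MJD 0; the target day is −24576 days from there, so JDN = 2375425.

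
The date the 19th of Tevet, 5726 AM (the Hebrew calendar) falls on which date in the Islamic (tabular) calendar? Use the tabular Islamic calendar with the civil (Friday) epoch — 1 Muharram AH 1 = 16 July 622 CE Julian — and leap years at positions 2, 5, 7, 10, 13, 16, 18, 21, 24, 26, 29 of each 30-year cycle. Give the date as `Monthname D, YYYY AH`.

The source date corresponds to 11 January 1966 in the Gregorian calendar (JDN 2439137).
That day falls on 19 Ramadan 1385 AH in the tabular Islamic calendar.

Ramadan 19, 1385 AH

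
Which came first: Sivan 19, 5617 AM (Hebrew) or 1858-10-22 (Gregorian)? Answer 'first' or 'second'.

first

Converting both to JDN: 2399477 vs 2399975; the smaller is the first.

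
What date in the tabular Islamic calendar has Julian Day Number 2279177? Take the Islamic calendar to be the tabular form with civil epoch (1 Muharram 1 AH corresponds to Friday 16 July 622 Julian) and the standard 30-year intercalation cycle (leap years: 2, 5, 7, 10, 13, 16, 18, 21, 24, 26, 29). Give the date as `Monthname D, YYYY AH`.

JDN 2279177 is 28 January 1528 in the proleptic Gregorian calendar.
In the tabular Islamic calendar that day is Rabi' al-Thani 25, 934 AH.

Rabi' al-Thani 25, 934 AH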